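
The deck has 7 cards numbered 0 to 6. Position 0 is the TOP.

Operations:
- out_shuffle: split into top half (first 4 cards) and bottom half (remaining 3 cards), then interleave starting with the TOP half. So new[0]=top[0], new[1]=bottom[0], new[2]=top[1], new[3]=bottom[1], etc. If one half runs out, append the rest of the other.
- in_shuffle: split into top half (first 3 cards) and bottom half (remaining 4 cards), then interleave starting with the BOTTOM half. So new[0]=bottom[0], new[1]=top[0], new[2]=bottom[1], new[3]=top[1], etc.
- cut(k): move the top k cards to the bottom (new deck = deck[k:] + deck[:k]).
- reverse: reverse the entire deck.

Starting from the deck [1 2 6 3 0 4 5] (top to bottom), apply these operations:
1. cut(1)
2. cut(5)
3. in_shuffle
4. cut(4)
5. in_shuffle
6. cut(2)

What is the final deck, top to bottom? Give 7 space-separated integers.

After op 1 (cut(1)): [2 6 3 0 4 5 1]
After op 2 (cut(5)): [5 1 2 6 3 0 4]
After op 3 (in_shuffle): [6 5 3 1 0 2 4]
After op 4 (cut(4)): [0 2 4 6 5 3 1]
After op 5 (in_shuffle): [6 0 5 2 3 4 1]
After op 6 (cut(2)): [5 2 3 4 1 6 0]

Answer: 5 2 3 4 1 6 0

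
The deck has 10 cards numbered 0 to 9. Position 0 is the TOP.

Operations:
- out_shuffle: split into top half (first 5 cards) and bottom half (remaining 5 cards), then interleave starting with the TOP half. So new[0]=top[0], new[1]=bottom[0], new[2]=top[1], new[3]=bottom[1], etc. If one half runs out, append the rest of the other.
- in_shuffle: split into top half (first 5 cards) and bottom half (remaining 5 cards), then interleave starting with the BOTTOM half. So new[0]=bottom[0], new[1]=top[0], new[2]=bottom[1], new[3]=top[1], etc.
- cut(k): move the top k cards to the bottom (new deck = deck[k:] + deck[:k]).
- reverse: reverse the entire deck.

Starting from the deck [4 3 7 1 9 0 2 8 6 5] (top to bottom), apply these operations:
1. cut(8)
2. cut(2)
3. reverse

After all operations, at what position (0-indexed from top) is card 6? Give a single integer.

Answer: 1

Derivation:
After op 1 (cut(8)): [6 5 4 3 7 1 9 0 2 8]
After op 2 (cut(2)): [4 3 7 1 9 0 2 8 6 5]
After op 3 (reverse): [5 6 8 2 0 9 1 7 3 4]
Card 6 is at position 1.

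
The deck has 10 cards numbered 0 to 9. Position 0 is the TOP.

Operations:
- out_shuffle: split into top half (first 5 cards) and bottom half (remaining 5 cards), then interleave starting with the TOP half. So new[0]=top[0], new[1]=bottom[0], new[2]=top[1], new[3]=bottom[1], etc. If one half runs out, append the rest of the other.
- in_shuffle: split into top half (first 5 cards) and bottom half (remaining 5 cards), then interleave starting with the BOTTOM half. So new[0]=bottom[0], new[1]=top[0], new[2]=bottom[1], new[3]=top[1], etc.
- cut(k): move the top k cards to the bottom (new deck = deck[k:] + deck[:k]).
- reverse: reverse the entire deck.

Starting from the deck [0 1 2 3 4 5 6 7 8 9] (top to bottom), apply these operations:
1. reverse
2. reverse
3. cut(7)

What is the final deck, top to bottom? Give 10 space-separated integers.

After op 1 (reverse): [9 8 7 6 5 4 3 2 1 0]
After op 2 (reverse): [0 1 2 3 4 5 6 7 8 9]
After op 3 (cut(7)): [7 8 9 0 1 2 3 4 5 6]

Answer: 7 8 9 0 1 2 3 4 5 6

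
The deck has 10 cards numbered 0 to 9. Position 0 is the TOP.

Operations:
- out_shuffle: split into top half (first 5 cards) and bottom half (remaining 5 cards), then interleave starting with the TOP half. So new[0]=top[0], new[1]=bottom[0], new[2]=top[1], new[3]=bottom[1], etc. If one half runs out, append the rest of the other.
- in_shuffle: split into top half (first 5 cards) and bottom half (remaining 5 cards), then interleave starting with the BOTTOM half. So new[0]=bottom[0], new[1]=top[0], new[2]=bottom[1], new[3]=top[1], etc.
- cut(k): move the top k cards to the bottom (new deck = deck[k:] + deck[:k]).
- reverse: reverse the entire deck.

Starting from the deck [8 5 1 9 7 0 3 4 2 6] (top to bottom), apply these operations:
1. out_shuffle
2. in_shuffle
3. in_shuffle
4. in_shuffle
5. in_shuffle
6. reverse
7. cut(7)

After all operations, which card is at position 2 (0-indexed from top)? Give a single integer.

After op 1 (out_shuffle): [8 0 5 3 1 4 9 2 7 6]
After op 2 (in_shuffle): [4 8 9 0 2 5 7 3 6 1]
After op 3 (in_shuffle): [5 4 7 8 3 9 6 0 1 2]
After op 4 (in_shuffle): [9 5 6 4 0 7 1 8 2 3]
After op 5 (in_shuffle): [7 9 1 5 8 6 2 4 3 0]
After op 6 (reverse): [0 3 4 2 6 8 5 1 9 7]
After op 7 (cut(7)): [1 9 7 0 3 4 2 6 8 5]
Position 2: card 7.

Answer: 7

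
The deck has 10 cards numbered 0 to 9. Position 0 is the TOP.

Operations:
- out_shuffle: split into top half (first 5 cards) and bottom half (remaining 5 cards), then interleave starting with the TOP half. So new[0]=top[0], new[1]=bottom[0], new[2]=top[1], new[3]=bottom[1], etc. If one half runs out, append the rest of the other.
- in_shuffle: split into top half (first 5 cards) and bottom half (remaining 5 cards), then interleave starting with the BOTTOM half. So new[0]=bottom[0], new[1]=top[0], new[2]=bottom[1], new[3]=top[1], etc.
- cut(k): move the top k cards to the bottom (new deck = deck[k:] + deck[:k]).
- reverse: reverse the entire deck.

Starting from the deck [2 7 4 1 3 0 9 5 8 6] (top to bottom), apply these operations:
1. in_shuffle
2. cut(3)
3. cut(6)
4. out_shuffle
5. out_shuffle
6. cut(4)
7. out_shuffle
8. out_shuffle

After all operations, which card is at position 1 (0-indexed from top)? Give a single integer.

After op 1 (in_shuffle): [0 2 9 7 5 4 8 1 6 3]
After op 2 (cut(3)): [7 5 4 8 1 6 3 0 2 9]
After op 3 (cut(6)): [3 0 2 9 7 5 4 8 1 6]
After op 4 (out_shuffle): [3 5 0 4 2 8 9 1 7 6]
After op 5 (out_shuffle): [3 8 5 9 0 1 4 7 2 6]
After op 6 (cut(4)): [0 1 4 7 2 6 3 8 5 9]
After op 7 (out_shuffle): [0 6 1 3 4 8 7 5 2 9]
After op 8 (out_shuffle): [0 8 6 7 1 5 3 2 4 9]
Position 1: card 8.

Answer: 8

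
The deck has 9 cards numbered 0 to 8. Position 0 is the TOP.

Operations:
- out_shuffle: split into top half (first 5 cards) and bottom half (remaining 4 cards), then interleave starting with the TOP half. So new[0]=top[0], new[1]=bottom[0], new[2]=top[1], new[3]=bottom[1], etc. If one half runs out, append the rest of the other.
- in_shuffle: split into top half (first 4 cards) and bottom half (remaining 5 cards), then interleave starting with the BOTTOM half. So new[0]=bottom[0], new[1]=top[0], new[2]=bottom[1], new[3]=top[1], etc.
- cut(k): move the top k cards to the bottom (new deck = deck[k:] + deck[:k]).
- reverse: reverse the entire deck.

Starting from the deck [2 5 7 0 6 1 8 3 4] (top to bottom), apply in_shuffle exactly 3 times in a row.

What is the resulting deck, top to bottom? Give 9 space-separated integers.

Answer: 3 8 1 6 0 7 5 2 4

Derivation:
After op 1 (in_shuffle): [6 2 1 5 8 7 3 0 4]
After op 2 (in_shuffle): [8 6 7 2 3 1 0 5 4]
After op 3 (in_shuffle): [3 8 1 6 0 7 5 2 4]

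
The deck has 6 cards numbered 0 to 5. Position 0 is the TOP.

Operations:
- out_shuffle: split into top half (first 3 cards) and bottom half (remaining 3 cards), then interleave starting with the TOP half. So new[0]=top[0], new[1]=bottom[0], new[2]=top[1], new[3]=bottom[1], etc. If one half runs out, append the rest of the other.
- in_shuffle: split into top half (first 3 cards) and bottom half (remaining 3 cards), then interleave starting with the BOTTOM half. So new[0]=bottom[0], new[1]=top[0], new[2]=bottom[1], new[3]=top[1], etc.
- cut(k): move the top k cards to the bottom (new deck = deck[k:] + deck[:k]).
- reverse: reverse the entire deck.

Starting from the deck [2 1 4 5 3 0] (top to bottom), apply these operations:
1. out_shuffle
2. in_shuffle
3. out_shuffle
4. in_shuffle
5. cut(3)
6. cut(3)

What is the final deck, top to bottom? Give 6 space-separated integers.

After op 1 (out_shuffle): [2 5 1 3 4 0]
After op 2 (in_shuffle): [3 2 4 5 0 1]
After op 3 (out_shuffle): [3 5 2 0 4 1]
After op 4 (in_shuffle): [0 3 4 5 1 2]
After op 5 (cut(3)): [5 1 2 0 3 4]
After op 6 (cut(3)): [0 3 4 5 1 2]

Answer: 0 3 4 5 1 2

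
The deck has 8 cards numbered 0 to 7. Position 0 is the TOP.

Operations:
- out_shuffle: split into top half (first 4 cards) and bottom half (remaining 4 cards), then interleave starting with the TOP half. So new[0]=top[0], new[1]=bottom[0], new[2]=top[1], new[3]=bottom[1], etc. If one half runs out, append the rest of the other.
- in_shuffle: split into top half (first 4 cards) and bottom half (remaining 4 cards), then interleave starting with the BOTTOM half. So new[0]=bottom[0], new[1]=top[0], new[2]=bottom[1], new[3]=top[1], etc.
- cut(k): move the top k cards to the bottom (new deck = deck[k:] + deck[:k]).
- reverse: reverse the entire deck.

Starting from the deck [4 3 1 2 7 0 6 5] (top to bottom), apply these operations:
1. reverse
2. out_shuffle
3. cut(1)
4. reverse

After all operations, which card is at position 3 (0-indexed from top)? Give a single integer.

After op 1 (reverse): [5 6 0 7 2 1 3 4]
After op 2 (out_shuffle): [5 2 6 1 0 3 7 4]
After op 3 (cut(1)): [2 6 1 0 3 7 4 5]
After op 4 (reverse): [5 4 7 3 0 1 6 2]
Position 3: card 3.

Answer: 3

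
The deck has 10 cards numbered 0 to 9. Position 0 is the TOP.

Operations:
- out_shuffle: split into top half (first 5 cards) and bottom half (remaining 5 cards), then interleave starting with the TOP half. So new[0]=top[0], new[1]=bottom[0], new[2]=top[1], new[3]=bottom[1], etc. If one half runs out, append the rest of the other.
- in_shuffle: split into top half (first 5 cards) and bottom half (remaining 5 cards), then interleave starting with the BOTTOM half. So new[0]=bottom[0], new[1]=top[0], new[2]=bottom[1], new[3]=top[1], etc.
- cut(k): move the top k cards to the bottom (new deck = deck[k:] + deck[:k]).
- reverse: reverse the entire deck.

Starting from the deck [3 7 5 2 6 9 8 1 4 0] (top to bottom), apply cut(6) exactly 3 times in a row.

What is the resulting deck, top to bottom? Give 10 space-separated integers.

Answer: 4 0 3 7 5 2 6 9 8 1

Derivation:
After op 1 (cut(6)): [8 1 4 0 3 7 5 2 6 9]
After op 2 (cut(6)): [5 2 6 9 8 1 4 0 3 7]
After op 3 (cut(6)): [4 0 3 7 5 2 6 9 8 1]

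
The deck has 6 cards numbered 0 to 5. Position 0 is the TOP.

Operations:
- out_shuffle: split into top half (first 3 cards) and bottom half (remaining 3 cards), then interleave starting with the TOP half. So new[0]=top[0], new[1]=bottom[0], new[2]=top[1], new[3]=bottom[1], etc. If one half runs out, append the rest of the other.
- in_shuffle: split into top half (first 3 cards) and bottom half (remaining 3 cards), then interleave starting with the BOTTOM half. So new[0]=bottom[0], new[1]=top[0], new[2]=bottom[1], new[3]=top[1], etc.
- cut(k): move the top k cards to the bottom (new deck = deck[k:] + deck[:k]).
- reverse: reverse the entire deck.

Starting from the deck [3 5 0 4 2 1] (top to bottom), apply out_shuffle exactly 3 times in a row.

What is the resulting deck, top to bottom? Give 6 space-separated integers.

After op 1 (out_shuffle): [3 4 5 2 0 1]
After op 2 (out_shuffle): [3 2 4 0 5 1]
After op 3 (out_shuffle): [3 0 2 5 4 1]

Answer: 3 0 2 5 4 1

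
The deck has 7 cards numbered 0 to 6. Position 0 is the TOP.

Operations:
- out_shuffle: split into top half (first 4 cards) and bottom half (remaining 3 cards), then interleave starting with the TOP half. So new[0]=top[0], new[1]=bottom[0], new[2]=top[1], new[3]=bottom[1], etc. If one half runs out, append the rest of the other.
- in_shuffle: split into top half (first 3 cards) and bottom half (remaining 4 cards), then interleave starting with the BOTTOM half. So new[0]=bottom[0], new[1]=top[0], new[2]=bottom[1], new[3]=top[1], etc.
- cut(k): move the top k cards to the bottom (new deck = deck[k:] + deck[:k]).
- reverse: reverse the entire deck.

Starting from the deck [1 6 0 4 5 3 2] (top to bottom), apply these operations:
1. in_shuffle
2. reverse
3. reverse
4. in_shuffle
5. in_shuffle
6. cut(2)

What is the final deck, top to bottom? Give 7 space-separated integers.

Answer: 0 4 5 3 2 1 6

Derivation:
After op 1 (in_shuffle): [4 1 5 6 3 0 2]
After op 2 (reverse): [2 0 3 6 5 1 4]
After op 3 (reverse): [4 1 5 6 3 0 2]
After op 4 (in_shuffle): [6 4 3 1 0 5 2]
After op 5 (in_shuffle): [1 6 0 4 5 3 2]
After op 6 (cut(2)): [0 4 5 3 2 1 6]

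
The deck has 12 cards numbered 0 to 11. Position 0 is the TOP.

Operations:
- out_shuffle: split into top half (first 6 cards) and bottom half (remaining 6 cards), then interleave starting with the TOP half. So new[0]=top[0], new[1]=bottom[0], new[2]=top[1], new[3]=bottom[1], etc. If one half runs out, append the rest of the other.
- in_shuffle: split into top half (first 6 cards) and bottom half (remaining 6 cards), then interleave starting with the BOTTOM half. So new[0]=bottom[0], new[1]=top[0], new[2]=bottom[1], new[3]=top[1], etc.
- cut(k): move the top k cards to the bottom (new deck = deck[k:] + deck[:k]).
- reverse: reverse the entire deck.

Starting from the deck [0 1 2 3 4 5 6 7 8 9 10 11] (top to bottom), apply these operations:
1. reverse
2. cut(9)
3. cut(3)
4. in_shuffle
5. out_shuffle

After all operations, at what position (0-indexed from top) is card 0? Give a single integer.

After op 1 (reverse): [11 10 9 8 7 6 5 4 3 2 1 0]
After op 2 (cut(9)): [2 1 0 11 10 9 8 7 6 5 4 3]
After op 3 (cut(3)): [11 10 9 8 7 6 5 4 3 2 1 0]
After op 4 (in_shuffle): [5 11 4 10 3 9 2 8 1 7 0 6]
After op 5 (out_shuffle): [5 2 11 8 4 1 10 7 3 0 9 6]
Card 0 is at position 9.

Answer: 9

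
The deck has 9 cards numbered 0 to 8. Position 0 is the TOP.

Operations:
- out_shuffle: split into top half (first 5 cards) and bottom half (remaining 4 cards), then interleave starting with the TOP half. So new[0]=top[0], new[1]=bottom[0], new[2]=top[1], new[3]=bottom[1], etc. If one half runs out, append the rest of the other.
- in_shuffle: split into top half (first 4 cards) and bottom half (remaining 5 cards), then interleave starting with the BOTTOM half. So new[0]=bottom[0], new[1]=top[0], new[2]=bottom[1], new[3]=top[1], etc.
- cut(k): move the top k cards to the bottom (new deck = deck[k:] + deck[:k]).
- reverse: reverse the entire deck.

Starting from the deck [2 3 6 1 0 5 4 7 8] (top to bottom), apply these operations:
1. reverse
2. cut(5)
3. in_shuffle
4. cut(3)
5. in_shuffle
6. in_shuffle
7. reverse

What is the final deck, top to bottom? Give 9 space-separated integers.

Answer: 7 4 5 0 1 6 3 2 8

Derivation:
After op 1 (reverse): [8 7 4 5 0 1 6 3 2]
After op 2 (cut(5)): [1 6 3 2 8 7 4 5 0]
After op 3 (in_shuffle): [8 1 7 6 4 3 5 2 0]
After op 4 (cut(3)): [6 4 3 5 2 0 8 1 7]
After op 5 (in_shuffle): [2 6 0 4 8 3 1 5 7]
After op 6 (in_shuffle): [8 2 3 6 1 0 5 4 7]
After op 7 (reverse): [7 4 5 0 1 6 3 2 8]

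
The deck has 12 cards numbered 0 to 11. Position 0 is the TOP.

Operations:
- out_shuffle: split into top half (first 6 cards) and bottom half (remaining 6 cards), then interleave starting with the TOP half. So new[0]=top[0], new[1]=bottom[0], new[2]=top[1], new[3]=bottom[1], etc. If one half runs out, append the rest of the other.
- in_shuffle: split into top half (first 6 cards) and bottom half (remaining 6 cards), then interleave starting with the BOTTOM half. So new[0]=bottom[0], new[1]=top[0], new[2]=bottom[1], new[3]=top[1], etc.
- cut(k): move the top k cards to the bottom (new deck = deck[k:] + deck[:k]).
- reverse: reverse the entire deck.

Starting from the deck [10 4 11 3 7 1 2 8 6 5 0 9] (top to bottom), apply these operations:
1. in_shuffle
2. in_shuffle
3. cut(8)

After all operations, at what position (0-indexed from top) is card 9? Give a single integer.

After op 1 (in_shuffle): [2 10 8 4 6 11 5 3 0 7 9 1]
After op 2 (in_shuffle): [5 2 3 10 0 8 7 4 9 6 1 11]
After op 3 (cut(8)): [9 6 1 11 5 2 3 10 0 8 7 4]
Card 9 is at position 0.

Answer: 0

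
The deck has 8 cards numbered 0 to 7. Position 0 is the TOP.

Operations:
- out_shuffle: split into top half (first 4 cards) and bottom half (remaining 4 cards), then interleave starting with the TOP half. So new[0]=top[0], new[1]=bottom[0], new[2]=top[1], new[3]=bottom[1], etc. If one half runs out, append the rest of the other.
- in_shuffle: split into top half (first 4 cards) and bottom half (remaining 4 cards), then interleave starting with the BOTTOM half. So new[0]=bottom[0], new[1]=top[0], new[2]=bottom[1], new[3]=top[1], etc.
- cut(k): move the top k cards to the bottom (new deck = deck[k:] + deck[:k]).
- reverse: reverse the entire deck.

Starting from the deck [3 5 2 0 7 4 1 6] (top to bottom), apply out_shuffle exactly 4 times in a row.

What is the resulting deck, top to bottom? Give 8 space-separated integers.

Answer: 3 7 5 4 2 1 0 6

Derivation:
After op 1 (out_shuffle): [3 7 5 4 2 1 0 6]
After op 2 (out_shuffle): [3 2 7 1 5 0 4 6]
After op 3 (out_shuffle): [3 5 2 0 7 4 1 6]
After op 4 (out_shuffle): [3 7 5 4 2 1 0 6]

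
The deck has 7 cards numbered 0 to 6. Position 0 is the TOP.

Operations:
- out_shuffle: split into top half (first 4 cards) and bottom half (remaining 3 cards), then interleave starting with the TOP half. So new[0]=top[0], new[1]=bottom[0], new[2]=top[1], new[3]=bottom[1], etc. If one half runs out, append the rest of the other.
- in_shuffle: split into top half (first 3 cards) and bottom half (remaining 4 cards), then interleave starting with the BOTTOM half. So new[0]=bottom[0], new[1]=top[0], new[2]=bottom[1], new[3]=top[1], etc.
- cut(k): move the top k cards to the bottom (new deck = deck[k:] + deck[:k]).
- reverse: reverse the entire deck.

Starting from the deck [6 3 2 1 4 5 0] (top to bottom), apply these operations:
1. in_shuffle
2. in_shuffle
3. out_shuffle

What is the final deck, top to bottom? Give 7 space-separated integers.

After op 1 (in_shuffle): [1 6 4 3 5 2 0]
After op 2 (in_shuffle): [3 1 5 6 2 4 0]
After op 3 (out_shuffle): [3 2 1 4 5 0 6]

Answer: 3 2 1 4 5 0 6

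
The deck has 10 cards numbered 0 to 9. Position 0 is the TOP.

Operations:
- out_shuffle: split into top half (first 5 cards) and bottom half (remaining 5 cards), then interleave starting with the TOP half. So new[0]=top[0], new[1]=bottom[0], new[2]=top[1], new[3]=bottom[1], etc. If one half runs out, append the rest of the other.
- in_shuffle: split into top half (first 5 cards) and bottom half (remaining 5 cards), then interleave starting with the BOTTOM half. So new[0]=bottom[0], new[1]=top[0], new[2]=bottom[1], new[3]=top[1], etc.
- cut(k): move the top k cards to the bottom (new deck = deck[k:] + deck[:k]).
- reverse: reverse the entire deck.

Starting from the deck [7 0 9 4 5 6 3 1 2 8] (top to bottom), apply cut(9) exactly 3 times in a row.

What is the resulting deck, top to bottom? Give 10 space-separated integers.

After op 1 (cut(9)): [8 7 0 9 4 5 6 3 1 2]
After op 2 (cut(9)): [2 8 7 0 9 4 5 6 3 1]
After op 3 (cut(9)): [1 2 8 7 0 9 4 5 6 3]

Answer: 1 2 8 7 0 9 4 5 6 3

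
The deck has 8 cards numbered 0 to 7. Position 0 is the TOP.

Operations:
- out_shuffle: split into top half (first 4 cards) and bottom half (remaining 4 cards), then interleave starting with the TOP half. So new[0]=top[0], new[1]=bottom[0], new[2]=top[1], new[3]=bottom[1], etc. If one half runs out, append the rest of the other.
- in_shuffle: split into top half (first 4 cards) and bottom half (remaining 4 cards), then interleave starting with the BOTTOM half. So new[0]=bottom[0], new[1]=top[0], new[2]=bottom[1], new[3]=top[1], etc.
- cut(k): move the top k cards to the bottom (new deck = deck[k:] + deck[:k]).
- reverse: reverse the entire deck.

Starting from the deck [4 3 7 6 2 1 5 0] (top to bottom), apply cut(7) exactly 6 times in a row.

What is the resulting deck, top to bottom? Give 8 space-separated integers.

Answer: 7 6 2 1 5 0 4 3

Derivation:
After op 1 (cut(7)): [0 4 3 7 6 2 1 5]
After op 2 (cut(7)): [5 0 4 3 7 6 2 1]
After op 3 (cut(7)): [1 5 0 4 3 7 6 2]
After op 4 (cut(7)): [2 1 5 0 4 3 7 6]
After op 5 (cut(7)): [6 2 1 5 0 4 3 7]
After op 6 (cut(7)): [7 6 2 1 5 0 4 3]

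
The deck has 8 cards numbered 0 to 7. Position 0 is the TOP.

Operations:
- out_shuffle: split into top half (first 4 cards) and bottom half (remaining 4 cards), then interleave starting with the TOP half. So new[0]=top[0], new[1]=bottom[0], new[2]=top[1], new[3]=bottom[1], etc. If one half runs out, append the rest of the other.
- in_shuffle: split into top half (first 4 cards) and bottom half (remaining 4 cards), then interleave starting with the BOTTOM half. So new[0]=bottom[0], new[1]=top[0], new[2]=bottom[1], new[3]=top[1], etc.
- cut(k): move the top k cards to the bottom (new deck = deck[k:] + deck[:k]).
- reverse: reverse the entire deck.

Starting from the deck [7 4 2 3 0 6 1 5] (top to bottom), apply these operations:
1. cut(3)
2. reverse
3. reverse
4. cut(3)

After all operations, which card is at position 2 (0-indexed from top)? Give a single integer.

After op 1 (cut(3)): [3 0 6 1 5 7 4 2]
After op 2 (reverse): [2 4 7 5 1 6 0 3]
After op 3 (reverse): [3 0 6 1 5 7 4 2]
After op 4 (cut(3)): [1 5 7 4 2 3 0 6]
Position 2: card 7.

Answer: 7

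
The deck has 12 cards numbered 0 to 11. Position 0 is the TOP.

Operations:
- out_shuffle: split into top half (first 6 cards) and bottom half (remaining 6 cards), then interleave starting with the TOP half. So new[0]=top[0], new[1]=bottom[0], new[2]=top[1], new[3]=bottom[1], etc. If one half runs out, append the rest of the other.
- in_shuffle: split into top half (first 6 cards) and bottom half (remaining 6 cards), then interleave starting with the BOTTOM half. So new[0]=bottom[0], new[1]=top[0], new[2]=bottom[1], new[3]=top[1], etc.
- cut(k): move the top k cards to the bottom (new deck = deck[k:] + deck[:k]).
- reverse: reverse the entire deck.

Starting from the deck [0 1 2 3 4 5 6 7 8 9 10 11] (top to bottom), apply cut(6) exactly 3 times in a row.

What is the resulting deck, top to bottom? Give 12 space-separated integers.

Answer: 6 7 8 9 10 11 0 1 2 3 4 5

Derivation:
After op 1 (cut(6)): [6 7 8 9 10 11 0 1 2 3 4 5]
After op 2 (cut(6)): [0 1 2 3 4 5 6 7 8 9 10 11]
After op 3 (cut(6)): [6 7 8 9 10 11 0 1 2 3 4 5]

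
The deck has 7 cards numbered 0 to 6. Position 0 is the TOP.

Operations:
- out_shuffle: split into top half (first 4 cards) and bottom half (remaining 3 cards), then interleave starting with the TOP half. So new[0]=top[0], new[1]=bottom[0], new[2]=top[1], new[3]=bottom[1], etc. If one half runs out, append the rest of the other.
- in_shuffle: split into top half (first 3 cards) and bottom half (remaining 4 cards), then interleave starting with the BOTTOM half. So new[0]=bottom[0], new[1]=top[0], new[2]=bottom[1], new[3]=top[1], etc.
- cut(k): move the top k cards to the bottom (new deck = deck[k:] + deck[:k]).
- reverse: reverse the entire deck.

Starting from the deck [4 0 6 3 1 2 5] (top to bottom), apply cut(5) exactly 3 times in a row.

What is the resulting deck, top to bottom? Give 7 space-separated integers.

Answer: 0 6 3 1 2 5 4

Derivation:
After op 1 (cut(5)): [2 5 4 0 6 3 1]
After op 2 (cut(5)): [3 1 2 5 4 0 6]
After op 3 (cut(5)): [0 6 3 1 2 5 4]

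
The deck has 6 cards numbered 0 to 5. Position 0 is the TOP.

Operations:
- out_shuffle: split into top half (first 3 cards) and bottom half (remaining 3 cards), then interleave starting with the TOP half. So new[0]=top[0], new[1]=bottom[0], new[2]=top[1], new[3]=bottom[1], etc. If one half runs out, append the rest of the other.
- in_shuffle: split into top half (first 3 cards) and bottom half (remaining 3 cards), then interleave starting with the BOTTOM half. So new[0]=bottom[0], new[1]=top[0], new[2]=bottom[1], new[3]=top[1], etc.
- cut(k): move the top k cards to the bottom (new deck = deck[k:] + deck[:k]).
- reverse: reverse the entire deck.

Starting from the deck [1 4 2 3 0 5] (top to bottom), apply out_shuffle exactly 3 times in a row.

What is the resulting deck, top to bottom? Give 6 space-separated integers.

Answer: 1 2 0 4 3 5

Derivation:
After op 1 (out_shuffle): [1 3 4 0 2 5]
After op 2 (out_shuffle): [1 0 3 2 4 5]
After op 3 (out_shuffle): [1 2 0 4 3 5]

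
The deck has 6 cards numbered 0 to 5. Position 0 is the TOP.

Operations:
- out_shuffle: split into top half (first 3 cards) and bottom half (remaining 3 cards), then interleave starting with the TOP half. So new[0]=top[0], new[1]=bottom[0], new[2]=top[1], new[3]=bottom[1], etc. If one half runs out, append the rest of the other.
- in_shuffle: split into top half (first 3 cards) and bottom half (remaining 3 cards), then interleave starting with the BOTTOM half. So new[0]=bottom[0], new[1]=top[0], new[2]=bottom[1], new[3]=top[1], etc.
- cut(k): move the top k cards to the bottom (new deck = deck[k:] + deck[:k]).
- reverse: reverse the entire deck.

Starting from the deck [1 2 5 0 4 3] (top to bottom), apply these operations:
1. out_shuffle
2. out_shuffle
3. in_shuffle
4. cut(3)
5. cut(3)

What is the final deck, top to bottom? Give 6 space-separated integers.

Answer: 5 1 2 4 3 0

Derivation:
After op 1 (out_shuffle): [1 0 2 4 5 3]
After op 2 (out_shuffle): [1 4 0 5 2 3]
After op 3 (in_shuffle): [5 1 2 4 3 0]
After op 4 (cut(3)): [4 3 0 5 1 2]
After op 5 (cut(3)): [5 1 2 4 3 0]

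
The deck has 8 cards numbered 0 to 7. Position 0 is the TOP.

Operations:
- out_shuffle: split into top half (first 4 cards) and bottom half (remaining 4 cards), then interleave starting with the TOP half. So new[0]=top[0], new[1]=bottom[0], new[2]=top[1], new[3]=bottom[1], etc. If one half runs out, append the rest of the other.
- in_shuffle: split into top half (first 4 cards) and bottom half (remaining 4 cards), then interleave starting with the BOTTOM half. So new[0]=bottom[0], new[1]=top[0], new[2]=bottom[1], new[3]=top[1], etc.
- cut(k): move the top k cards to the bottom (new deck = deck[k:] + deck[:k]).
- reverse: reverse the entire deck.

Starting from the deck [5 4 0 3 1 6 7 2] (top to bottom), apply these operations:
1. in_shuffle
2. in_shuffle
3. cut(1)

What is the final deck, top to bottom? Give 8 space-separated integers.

Answer: 1 0 5 2 6 3 4 7

Derivation:
After op 1 (in_shuffle): [1 5 6 4 7 0 2 3]
After op 2 (in_shuffle): [7 1 0 5 2 6 3 4]
After op 3 (cut(1)): [1 0 5 2 6 3 4 7]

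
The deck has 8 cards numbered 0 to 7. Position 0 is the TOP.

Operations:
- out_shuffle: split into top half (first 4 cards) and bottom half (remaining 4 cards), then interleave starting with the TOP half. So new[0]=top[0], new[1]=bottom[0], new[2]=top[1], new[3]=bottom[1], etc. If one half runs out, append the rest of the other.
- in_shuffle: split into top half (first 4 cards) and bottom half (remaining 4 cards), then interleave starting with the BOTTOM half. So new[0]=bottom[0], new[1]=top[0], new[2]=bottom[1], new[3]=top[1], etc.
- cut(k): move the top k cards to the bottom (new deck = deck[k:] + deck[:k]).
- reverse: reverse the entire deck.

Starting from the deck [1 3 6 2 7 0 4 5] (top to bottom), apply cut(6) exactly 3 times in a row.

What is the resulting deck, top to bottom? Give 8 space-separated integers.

After op 1 (cut(6)): [4 5 1 3 6 2 7 0]
After op 2 (cut(6)): [7 0 4 5 1 3 6 2]
After op 3 (cut(6)): [6 2 7 0 4 5 1 3]

Answer: 6 2 7 0 4 5 1 3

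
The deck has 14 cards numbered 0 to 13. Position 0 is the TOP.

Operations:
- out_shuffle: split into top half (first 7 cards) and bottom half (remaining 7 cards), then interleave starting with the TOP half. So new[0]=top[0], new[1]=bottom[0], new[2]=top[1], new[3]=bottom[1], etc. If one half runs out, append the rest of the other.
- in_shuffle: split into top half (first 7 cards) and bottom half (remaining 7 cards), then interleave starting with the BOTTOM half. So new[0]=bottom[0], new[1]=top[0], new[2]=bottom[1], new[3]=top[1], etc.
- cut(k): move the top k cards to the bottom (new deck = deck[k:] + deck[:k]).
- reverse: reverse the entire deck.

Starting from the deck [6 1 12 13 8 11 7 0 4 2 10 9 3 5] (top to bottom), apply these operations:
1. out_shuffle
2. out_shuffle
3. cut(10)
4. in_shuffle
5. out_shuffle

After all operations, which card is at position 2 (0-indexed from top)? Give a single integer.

Answer: 2

Derivation:
After op 1 (out_shuffle): [6 0 1 4 12 2 13 10 8 9 11 3 7 5]
After op 2 (out_shuffle): [6 10 0 8 1 9 4 11 12 3 2 7 13 5]
After op 3 (cut(10)): [2 7 13 5 6 10 0 8 1 9 4 11 12 3]
After op 4 (in_shuffle): [8 2 1 7 9 13 4 5 11 6 12 10 3 0]
After op 5 (out_shuffle): [8 5 2 11 1 6 7 12 9 10 13 3 4 0]
Position 2: card 2.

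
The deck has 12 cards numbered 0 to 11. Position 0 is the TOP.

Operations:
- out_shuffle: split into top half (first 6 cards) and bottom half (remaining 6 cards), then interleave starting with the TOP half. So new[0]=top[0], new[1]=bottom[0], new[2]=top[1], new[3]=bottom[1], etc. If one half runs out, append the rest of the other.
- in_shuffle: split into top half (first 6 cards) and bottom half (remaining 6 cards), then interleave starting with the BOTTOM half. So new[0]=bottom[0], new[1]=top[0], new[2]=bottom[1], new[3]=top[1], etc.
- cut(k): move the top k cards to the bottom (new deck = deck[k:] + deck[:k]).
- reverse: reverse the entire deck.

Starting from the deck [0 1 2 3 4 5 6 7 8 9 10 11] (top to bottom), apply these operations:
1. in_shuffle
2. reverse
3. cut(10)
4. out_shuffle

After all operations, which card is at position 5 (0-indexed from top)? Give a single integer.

After op 1 (in_shuffle): [6 0 7 1 8 2 9 3 10 4 11 5]
After op 2 (reverse): [5 11 4 10 3 9 2 8 1 7 0 6]
After op 3 (cut(10)): [0 6 5 11 4 10 3 9 2 8 1 7]
After op 4 (out_shuffle): [0 3 6 9 5 2 11 8 4 1 10 7]
Position 5: card 2.

Answer: 2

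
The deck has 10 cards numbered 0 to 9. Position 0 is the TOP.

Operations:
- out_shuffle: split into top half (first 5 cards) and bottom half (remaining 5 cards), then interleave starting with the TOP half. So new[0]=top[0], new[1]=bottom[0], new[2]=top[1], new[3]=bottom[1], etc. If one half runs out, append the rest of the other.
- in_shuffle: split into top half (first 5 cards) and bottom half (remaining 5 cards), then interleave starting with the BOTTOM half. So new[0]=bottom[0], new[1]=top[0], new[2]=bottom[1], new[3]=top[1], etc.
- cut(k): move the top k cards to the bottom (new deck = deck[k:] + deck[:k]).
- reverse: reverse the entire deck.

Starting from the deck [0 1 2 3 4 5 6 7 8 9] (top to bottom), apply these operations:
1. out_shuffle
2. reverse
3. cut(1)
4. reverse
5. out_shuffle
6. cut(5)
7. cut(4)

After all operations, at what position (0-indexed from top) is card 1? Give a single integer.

Answer: 7

Derivation:
After op 1 (out_shuffle): [0 5 1 6 2 7 3 8 4 9]
After op 2 (reverse): [9 4 8 3 7 2 6 1 5 0]
After op 3 (cut(1)): [4 8 3 7 2 6 1 5 0 9]
After op 4 (reverse): [9 0 5 1 6 2 7 3 8 4]
After op 5 (out_shuffle): [9 2 0 7 5 3 1 8 6 4]
After op 6 (cut(5)): [3 1 8 6 4 9 2 0 7 5]
After op 7 (cut(4)): [4 9 2 0 7 5 3 1 8 6]
Card 1 is at position 7.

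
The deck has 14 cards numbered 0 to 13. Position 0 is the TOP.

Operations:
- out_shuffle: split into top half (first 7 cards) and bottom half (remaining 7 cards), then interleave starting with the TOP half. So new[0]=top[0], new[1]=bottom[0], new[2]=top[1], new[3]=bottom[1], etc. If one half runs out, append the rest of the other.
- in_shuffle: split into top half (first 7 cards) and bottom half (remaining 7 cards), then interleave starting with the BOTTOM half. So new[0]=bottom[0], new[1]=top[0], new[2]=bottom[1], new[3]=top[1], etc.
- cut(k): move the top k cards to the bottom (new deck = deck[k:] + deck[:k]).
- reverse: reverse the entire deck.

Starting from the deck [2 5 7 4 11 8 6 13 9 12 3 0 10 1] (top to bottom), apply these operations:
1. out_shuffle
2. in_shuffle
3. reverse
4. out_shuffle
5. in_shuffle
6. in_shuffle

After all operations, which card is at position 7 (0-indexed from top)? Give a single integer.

Answer: 8

Derivation:
After op 1 (out_shuffle): [2 13 5 9 7 12 4 3 11 0 8 10 6 1]
After op 2 (in_shuffle): [3 2 11 13 0 5 8 9 10 7 6 12 1 4]
After op 3 (reverse): [4 1 12 6 7 10 9 8 5 0 13 11 2 3]
After op 4 (out_shuffle): [4 8 1 5 12 0 6 13 7 11 10 2 9 3]
After op 5 (in_shuffle): [13 4 7 8 11 1 10 5 2 12 9 0 3 6]
After op 6 (in_shuffle): [5 13 2 4 12 7 9 8 0 11 3 1 6 10]
Position 7: card 8.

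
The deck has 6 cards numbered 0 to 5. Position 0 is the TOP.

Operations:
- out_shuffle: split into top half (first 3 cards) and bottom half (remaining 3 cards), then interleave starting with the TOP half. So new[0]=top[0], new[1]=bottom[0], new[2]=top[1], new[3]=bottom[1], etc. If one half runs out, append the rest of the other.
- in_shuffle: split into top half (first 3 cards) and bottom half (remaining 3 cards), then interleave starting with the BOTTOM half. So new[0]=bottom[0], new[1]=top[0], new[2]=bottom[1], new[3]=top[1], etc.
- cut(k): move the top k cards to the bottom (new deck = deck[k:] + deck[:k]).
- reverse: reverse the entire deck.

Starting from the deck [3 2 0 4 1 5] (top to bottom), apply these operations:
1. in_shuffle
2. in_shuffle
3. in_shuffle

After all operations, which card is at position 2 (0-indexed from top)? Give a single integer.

After op 1 (in_shuffle): [4 3 1 2 5 0]
After op 2 (in_shuffle): [2 4 5 3 0 1]
After op 3 (in_shuffle): [3 2 0 4 1 5]
Position 2: card 0.

Answer: 0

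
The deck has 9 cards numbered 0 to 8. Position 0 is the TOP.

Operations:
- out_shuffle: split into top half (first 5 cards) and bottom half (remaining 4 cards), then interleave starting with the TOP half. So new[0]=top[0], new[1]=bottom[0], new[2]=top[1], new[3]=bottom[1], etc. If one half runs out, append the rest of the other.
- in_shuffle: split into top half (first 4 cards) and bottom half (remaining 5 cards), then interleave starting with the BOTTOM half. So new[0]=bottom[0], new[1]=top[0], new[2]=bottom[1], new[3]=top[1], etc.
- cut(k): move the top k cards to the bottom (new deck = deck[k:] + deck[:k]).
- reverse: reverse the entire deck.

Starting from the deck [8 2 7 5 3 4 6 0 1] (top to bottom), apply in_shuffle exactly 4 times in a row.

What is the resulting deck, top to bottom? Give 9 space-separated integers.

Answer: 5 0 7 6 2 4 8 3 1

Derivation:
After op 1 (in_shuffle): [3 8 4 2 6 7 0 5 1]
After op 2 (in_shuffle): [6 3 7 8 0 4 5 2 1]
After op 3 (in_shuffle): [0 6 4 3 5 7 2 8 1]
After op 4 (in_shuffle): [5 0 7 6 2 4 8 3 1]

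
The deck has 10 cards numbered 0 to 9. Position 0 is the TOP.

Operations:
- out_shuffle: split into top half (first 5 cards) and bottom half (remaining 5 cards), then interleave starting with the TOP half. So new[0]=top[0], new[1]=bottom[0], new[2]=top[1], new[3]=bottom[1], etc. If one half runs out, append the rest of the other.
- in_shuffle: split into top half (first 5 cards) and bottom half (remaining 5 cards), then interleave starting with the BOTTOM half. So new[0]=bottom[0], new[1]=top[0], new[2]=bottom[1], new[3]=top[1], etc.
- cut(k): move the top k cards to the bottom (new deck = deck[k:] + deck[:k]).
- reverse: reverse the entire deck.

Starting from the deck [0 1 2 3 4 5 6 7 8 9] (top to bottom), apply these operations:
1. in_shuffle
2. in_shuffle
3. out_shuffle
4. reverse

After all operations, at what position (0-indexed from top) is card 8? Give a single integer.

Answer: 5

Derivation:
After op 1 (in_shuffle): [5 0 6 1 7 2 8 3 9 4]
After op 2 (in_shuffle): [2 5 8 0 3 6 9 1 4 7]
After op 3 (out_shuffle): [2 6 5 9 8 1 0 4 3 7]
After op 4 (reverse): [7 3 4 0 1 8 9 5 6 2]
Card 8 is at position 5.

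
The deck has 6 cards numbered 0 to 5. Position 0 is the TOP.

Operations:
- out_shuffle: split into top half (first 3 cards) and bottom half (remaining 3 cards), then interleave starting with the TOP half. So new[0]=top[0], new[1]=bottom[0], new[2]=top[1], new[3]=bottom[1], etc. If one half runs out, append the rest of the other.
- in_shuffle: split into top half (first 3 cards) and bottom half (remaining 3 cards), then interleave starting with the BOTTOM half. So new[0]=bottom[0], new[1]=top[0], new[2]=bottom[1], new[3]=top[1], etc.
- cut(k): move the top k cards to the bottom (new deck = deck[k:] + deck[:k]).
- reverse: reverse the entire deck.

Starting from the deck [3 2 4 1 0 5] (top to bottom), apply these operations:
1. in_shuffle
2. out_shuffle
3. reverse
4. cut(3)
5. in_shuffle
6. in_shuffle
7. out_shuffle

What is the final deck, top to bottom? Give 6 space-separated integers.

Answer: 2 3 4 1 5 0

Derivation:
After op 1 (in_shuffle): [1 3 0 2 5 4]
After op 2 (out_shuffle): [1 2 3 5 0 4]
After op 3 (reverse): [4 0 5 3 2 1]
After op 4 (cut(3)): [3 2 1 4 0 5]
After op 5 (in_shuffle): [4 3 0 2 5 1]
After op 6 (in_shuffle): [2 4 5 3 1 0]
After op 7 (out_shuffle): [2 3 4 1 5 0]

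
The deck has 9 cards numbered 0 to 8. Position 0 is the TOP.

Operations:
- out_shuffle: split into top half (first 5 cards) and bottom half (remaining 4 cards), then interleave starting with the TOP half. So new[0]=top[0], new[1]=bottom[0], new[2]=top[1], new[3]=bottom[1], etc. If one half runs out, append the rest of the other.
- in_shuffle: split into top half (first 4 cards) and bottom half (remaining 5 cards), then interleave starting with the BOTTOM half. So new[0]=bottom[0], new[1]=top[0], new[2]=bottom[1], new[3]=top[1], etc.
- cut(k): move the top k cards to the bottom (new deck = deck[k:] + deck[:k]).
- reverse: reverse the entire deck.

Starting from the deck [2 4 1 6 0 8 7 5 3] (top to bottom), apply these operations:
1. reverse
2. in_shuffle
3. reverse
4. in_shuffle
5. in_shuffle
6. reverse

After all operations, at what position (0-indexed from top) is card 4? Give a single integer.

After op 1 (reverse): [3 5 7 8 0 6 1 4 2]
After op 2 (in_shuffle): [0 3 6 5 1 7 4 8 2]
After op 3 (reverse): [2 8 4 7 1 5 6 3 0]
After op 4 (in_shuffle): [1 2 5 8 6 4 3 7 0]
After op 5 (in_shuffle): [6 1 4 2 3 5 7 8 0]
After op 6 (reverse): [0 8 7 5 3 2 4 1 6]
Card 4 is at position 6.

Answer: 6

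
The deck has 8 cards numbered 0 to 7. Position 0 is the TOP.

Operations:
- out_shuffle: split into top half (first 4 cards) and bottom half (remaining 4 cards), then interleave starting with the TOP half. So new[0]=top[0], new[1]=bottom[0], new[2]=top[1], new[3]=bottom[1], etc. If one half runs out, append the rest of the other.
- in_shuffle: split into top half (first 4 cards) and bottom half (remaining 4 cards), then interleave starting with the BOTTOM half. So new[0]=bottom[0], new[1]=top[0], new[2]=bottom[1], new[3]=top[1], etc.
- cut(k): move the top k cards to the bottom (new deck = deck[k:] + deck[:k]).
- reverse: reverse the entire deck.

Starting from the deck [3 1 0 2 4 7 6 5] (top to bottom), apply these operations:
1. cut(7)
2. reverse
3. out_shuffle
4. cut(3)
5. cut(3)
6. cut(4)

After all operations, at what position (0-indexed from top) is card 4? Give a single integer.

After op 1 (cut(7)): [5 3 1 0 2 4 7 6]
After op 2 (reverse): [6 7 4 2 0 1 3 5]
After op 3 (out_shuffle): [6 0 7 1 4 3 2 5]
After op 4 (cut(3)): [1 4 3 2 5 6 0 7]
After op 5 (cut(3)): [2 5 6 0 7 1 4 3]
After op 6 (cut(4)): [7 1 4 3 2 5 6 0]
Card 4 is at position 2.

Answer: 2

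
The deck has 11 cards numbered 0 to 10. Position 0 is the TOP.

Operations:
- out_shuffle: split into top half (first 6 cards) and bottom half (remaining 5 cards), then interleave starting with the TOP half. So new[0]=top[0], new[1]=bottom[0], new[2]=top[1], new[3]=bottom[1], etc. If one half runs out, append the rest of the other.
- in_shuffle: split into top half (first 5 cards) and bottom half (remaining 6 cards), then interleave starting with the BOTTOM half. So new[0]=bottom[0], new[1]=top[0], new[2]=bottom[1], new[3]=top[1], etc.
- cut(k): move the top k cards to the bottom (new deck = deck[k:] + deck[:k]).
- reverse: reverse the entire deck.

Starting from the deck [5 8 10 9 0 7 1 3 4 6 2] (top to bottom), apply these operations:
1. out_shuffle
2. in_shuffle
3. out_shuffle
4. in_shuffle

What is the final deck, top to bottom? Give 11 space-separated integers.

After op 1 (out_shuffle): [5 1 8 3 10 4 9 6 0 2 7]
After op 2 (in_shuffle): [4 5 9 1 6 8 0 3 2 10 7]
After op 3 (out_shuffle): [4 0 5 3 9 2 1 10 6 7 8]
After op 4 (in_shuffle): [2 4 1 0 10 5 6 3 7 9 8]

Answer: 2 4 1 0 10 5 6 3 7 9 8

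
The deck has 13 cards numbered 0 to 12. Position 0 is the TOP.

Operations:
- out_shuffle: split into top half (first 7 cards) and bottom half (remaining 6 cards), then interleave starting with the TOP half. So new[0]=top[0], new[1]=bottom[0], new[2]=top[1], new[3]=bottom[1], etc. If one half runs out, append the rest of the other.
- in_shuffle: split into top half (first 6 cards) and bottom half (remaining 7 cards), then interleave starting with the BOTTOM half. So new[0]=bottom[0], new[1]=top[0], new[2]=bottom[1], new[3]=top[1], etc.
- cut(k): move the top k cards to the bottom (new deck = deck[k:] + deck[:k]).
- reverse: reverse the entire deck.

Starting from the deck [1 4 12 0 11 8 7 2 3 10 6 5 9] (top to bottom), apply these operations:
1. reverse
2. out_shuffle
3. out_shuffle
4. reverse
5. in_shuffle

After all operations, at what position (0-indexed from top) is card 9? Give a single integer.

After op 1 (reverse): [9 5 6 10 3 2 7 8 11 0 12 4 1]
After op 2 (out_shuffle): [9 8 5 11 6 0 10 12 3 4 2 1 7]
After op 3 (out_shuffle): [9 12 8 3 5 4 11 2 6 1 0 7 10]
After op 4 (reverse): [10 7 0 1 6 2 11 4 5 3 8 12 9]
After op 5 (in_shuffle): [11 10 4 7 5 0 3 1 8 6 12 2 9]
Card 9 is at position 12.

Answer: 12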